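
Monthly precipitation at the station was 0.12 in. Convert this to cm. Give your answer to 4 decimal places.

0.3048 cm

1 in = 2.54 cm, so 0.12 × 2.54 = 0.3048 cm.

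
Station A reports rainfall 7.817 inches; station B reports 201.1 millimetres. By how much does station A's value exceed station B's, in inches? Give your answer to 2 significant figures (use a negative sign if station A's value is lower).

station B: 201.1 mm = 7.9173 in.
Difference: 7.8170 − 7.9173 = -0.10 in.

-0.10 in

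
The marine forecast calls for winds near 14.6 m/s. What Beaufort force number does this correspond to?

Beaufort force 7

14.6 m/s lies in the Beaufort 7 band (near gale, 13.9–17.1 m/s).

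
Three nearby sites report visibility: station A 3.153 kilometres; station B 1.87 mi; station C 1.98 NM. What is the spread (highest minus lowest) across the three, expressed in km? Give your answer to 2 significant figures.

0.66 km

station B: 1.87 SM = 3.0095 km.
station C: 1.98 nmi = 3.6670 km.
Spread: 3.6670 − 3.0095 = 0.66 km.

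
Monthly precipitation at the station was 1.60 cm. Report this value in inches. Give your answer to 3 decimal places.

1 cm = 0.393701 in, so 1.60 × 0.393701 = 0.630 in.

0.630 in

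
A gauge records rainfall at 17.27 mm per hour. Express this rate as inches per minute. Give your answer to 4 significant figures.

17.27 mm/hour × 0.0393701 in/mm × 0.0166667 hour/minute = 0.01133 in/minute.

0.01133 in/minute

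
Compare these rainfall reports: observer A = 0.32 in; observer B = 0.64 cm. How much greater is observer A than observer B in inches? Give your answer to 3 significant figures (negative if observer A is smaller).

observer B: 0.64 cm = 0.251969 in.
Difference: 0.320000 − 0.251969 = 0.0680 in.

0.0680 in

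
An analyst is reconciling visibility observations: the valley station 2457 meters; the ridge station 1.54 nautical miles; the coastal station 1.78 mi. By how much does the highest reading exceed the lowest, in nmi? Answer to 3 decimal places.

0.220 nmi

the valley station: 2457 m = 1.32667 nmi.
the coastal station: 1.78 SM = 1.54678 nmi.
Spread: 1.54678 − 1.32667 = 0.220 nmi.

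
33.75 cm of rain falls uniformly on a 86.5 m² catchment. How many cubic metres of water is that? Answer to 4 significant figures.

Depth: 33.75 cm × 10 = 337.5 mm.
1 mm over 1 m² is 1 L, so volume = 337.5 × 86.5 = 29193.75 L = 29.19 m³.

29.19 cubic metres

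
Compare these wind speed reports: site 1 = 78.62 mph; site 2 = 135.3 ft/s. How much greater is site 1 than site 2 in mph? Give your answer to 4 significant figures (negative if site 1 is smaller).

-13.63 mph

site 2: 135.3 ft/s = 92.2500 mph.
Difference: 78.6200 − 92.2500 = -13.63 mph.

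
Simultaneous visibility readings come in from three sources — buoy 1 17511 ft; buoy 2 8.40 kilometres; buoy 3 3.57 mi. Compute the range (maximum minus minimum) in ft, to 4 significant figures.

10050 ft

buoy 2: 8.40 km = 27559.06 ft.
buoy 3: 3.57 SM = 18849.60 ft.
Spread: 27559.06 − 17511.00 = 10050 ft.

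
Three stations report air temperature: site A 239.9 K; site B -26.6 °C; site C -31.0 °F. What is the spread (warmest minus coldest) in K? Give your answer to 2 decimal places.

8.40 K

site A: 239.9 K = -33.250 °C.
site C: -31.0 °F = -35.000 °C.
Spread: (-26.600) − (-35.000) = 8.400 °C.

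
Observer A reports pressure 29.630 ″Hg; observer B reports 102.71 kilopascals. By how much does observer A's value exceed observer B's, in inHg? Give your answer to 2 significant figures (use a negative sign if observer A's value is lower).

-0.70 inHg

observer B: 102.71 kPa = 30.3302 inHg.
Difference: 29.6300 − 30.3302 = -0.70 inHg.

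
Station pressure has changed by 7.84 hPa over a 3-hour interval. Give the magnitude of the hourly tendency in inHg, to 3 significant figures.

0.0772 inHg per hour

7.84 hPa / 3 h × 0.02953 inHg/hPa = 0.0772 inHg/h.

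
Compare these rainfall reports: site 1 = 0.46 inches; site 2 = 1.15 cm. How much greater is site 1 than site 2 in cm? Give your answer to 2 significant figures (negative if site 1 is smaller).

0.018 cm

site 1: 0.46 in = 1.16840 cm.
Difference: 1.16840 − 1.15000 = 0.018 cm.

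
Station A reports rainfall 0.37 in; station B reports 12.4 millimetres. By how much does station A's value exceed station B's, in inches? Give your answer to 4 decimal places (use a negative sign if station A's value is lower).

-0.1182 in

station B: 12.4 mm = 0.488189 in.
Difference: 0.370000 − 0.488189 = -0.1182 in.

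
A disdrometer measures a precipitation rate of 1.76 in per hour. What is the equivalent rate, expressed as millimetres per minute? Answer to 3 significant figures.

1.76 in/hour × 25.4 mm/in × 0.0166667 hour/minute = 0.745 mm/minute.

0.745 mm/minute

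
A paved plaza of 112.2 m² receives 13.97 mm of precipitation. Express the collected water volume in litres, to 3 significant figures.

1 mm over 1 m² is 1 L, so volume = 13.97 × 112.2 = 1567.434 L ≈ 1570 L.

1570 litres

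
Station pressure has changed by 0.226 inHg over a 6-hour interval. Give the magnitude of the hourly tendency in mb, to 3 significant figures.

1.28 mb per hour

0.226 inHg / 6 h × 33.8639 mb/inHg = 1.28 mb/h.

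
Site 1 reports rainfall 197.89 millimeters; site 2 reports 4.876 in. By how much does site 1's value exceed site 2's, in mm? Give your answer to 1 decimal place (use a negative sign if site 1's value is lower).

site 2: 4.876 in = 123.850 mm.
Difference: 197.890 − 123.850 = 74.0 mm.

74.0 mm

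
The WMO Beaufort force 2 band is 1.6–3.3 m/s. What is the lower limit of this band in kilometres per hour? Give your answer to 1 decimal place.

1.6–3.3 m/s × 3.6 = 5.8–11.9 km/h.

5.8 km/h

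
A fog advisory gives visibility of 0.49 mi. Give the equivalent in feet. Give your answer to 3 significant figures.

2590 ft

1 SM = 5280 ft, so 0.49 × 5280 = 2590 ft.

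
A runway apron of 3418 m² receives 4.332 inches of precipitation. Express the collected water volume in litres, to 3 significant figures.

Depth: 4.332 in × 25.4 = 110.0328 mm.
1 mm over 1 m² is 1 L, so volume = 110.0328 × 3418 = 376092.11 L ≈ 376000 L.

376000 litres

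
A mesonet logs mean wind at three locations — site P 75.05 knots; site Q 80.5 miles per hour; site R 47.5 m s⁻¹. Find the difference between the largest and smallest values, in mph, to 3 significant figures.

site P: 75.05 kt = 86.366 mph.
site R: 47.5 m/s = 106.254 mph.
Spread: 106.254 − 80.500 = 25.8 mph.

25.8 mph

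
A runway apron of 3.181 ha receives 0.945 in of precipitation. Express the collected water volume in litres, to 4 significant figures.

Depth: 0.945 in × 25.4 = 24.003 mm.
Area: 3.181 ha = 31810 m².
1 mm over 1 m² is 1 L, so volume = 24.003 × 31810 = 763535.43 L ≈ 763500 L.

763500 litres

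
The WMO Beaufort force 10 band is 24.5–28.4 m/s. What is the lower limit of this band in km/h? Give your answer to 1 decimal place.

88.2 km/h

24.5–28.4 m/s × 3.6 = 88.2–102.2 km/h.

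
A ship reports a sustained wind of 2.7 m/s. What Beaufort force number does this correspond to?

2.7 m/s lies in the Beaufort 2 band (light breeze, 1.6–3.3 m/s).

Beaufort force 2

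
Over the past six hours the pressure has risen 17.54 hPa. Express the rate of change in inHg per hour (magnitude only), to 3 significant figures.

17.54 hPa / 6 h × 0.02953 inHg/hPa = 0.0863 inHg/h.

0.0863 inHg per hour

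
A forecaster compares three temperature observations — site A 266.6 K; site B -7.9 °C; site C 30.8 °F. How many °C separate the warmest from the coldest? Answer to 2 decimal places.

site A: 266.6 K = -6.550 °C.
site C: 30.8 °F = -0.667 °C.
Spread: (-0.667) − (-7.900) = 7.233 °C.

7.23 °C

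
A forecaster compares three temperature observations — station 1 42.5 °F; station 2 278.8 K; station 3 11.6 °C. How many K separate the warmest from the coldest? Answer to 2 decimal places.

5.95 K

station 1: 42.5 °F = 5.833 °C.
station 2: 278.8 K = 5.650 °C.
Spread: 11.600 − 5.650 = 5.950 °C.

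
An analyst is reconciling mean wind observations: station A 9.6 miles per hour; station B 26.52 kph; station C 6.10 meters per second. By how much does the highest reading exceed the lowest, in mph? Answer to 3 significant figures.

6.88 mph

station B: 26.52 km/h = 16.4788 mph.
station C: 6.10 m/s = 13.6453 mph.
Spread: 16.4788 − 9.6000 = 6.88 mph.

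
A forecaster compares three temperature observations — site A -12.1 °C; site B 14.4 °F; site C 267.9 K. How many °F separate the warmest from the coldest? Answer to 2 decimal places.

12.33 °F

site B: 14.4 °F = -9.778 °C.
site C: 267.9 K = -5.250 °C.
Spread: (-5.250) − (-12.100) = 6.850 °C = 12.33 °F.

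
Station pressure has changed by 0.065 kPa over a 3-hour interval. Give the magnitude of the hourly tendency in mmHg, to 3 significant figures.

0.163 mmHg per hour

0.065 kPa / 3 h × 7.50062 mmHg/kPa = 0.163 mmHg/h.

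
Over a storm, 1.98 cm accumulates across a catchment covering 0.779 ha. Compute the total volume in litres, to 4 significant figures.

154200 litres

Depth: 1.98 cm × 10 = 19.8 mm.
Area: 0.779 ha = 7790 m².
1 mm over 1 m² is 1 L, so volume = 19.8 × 7790 = 154242 L ≈ 154200 L.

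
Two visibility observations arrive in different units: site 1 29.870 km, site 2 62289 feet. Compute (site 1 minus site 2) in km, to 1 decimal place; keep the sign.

site 2: 62289 ft = 18.986 km.
Difference: 29.870 − 18.986 = 10.9 km.

10.9 km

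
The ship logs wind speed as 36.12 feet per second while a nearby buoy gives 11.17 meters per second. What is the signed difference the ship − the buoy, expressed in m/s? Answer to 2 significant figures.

-0.16 m/s

the ship: 36.12 ft/s = 11.0094 m/s.
Difference: 11.0094 − 11.1700 = -0.16 m/s.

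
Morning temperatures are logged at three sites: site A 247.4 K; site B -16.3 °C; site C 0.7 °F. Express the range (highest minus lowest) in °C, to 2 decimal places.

9.45 °C

site A: 247.4 K = -25.750 °C.
site C: 0.7 °F = -17.389 °C.
Spread: (-16.300) − (-25.750) = 9.450 °C.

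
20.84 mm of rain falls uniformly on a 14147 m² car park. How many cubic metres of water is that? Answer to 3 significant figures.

1 mm over 1 m² is 1 L, so volume = 20.84 × 14147 = 294823.48 L = 295 m³.

295 cubic metres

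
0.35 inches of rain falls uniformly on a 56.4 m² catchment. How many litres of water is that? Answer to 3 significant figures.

Depth: 0.35 in × 25.4 = 8.89 mm.
1 mm over 1 m² is 1 L, so volume = 8.89 × 56.4 = 501.396 L ≈ 501 L.

501 litres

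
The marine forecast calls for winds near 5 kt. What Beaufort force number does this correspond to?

5 kt lies in the Beaufort 2 band (light breeze, 4–6 kt).

Beaufort force 2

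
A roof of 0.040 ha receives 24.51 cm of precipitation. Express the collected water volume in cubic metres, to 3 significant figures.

Depth: 24.51 cm × 10 = 245.1 mm.
Area: 0.040 ha = 400 m².
1 mm over 1 m² is 1 L, so volume = 245.1 × 400 = 98040 L = 98.0 m³.

98.0 cubic metres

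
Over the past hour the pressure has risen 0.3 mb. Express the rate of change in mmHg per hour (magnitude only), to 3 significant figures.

0.3 mb / 1 h × 0.750062 mmHg/mb = 0.225 mmHg/h.

0.225 mmHg per hour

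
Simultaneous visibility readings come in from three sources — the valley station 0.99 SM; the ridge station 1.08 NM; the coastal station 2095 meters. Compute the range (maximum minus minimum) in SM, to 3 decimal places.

the ridge station: 1.08 nmi = 1.24284 SM.
the coastal station: 2095 m = 1.30177 SM.
Spread: 1.30177 − 0.99000 = 0.312 SM.

0.312 SM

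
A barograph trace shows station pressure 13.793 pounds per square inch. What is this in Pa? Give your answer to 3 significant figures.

95100 Pa

1 psi = 6894.76 Pa, so 13.793 × 6894.76 = 95100 Pa.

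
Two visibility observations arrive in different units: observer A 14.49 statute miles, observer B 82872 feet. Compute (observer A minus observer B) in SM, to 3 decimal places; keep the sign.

observer B: 82872 ft = 15.69545 SM.
Difference: 14.49000 − 15.69545 = -1.205 SM.

-1.205 SM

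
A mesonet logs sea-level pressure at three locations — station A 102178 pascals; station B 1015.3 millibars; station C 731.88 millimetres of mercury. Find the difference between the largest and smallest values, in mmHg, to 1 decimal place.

34.5 mmHg

station A: 102178 Pa = 766.398 mmHg.
station B: 1015.3 mb = 761.538 mmHg.
Spread: 766.398 − 731.880 = 34.5 mmHg.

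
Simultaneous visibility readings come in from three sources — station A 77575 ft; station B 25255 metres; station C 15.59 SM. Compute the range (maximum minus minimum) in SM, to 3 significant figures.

station A: 77575 ft = 14.6922 SM.
station B: 25255 m = 15.6927 SM.
Spread: 15.6927 − 14.6922 = 1.00 SM.

1.00 SM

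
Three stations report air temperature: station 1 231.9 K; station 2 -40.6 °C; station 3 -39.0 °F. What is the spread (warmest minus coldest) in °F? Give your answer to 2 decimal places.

station 1: 231.9 K = -41.250 °C.
station 3: -39.0 °F = -39.444 °C.
Spread: (-39.444) − (-41.250) = 1.806 °C = 3.25 °F.

3.25 °F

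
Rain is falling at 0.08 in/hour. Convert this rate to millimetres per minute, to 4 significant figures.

0.08 in/hour × 25.4 mm/in × 0.0166667 hour/minute = 0.03387 mm/minute.

0.03387 mm/minute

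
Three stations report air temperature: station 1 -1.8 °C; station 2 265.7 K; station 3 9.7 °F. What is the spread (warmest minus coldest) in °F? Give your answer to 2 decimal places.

19.06 °F

station 2: 265.7 K = -7.450 °C.
station 3: 9.7 °F = -12.389 °C.
Spread: (-1.800) − (-12.389) = 10.589 °C = 19.06 °F.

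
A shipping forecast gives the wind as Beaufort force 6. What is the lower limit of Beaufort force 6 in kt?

Beaufort 6 (strong breeze) spans 22–27 knots.

22 kt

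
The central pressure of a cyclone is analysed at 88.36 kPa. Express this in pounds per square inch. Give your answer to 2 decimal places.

1 kPa = 0.145038 psi, so 88.36 × 0.145038 = 12.82 psi.

12.82 psi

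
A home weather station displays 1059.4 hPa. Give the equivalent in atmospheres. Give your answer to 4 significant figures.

1.046 atm

1 hPa = 0.000986923 atm, so 1059.4 × 0.000986923 = 1.046 atm.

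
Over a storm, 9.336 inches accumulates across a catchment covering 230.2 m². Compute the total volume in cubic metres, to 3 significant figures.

Depth: 9.336 in × 25.4 = 237.1344 mm.
1 mm over 1 m² is 1 L, so volume = 237.1344 × 230.2 = 54588.339 L = 54.6 m³.

54.6 cubic metres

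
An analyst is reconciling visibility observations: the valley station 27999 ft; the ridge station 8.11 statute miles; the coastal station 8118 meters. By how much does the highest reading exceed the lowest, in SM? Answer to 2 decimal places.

the valley station: 27999 ft = 5.3028 SM.
the coastal station: 8118 m = 5.0443 SM.
Spread: 8.1100 − 5.0443 = 3.07 SM.

3.07 SM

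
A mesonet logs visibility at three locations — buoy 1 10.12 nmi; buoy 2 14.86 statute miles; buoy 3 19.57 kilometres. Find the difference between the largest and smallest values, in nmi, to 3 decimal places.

2.793 nmi

buoy 2: 14.86 SM = 12.91299 nmi.
buoy 3: 19.57 km = 10.56695 nmi.
Spread: 12.91299 − 10.12000 = 2.793 nmi.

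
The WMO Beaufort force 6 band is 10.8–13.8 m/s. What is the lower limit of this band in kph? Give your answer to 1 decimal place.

38.9 km/h

10.8–13.8 m/s × 3.6 = 38.9–49.7 km/h.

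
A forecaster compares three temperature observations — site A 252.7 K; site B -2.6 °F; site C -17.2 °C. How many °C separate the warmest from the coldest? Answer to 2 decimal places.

3.25 °C

site A: 252.7 K = -20.450 °C.
site B: -2.6 °F = -19.222 °C.
Spread: (-17.200) − (-20.450) = 3.250 °C.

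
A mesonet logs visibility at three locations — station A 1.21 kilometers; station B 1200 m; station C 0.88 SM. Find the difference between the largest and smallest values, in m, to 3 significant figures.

216 m

station A: 1.21 km = 1210.00 m.
station C: 0.88 SM = 1416.22 m.
Spread: 1416.22 − 1200.00 = 216 m.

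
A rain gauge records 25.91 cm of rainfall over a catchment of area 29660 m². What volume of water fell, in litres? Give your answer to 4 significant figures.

7685000 litres

Depth: 25.91 cm × 10 = 259.1 mm.
1 mm over 1 m² is 1 L, so volume = 259.1 × 29660 = 7684906 L ≈ 7685000 L.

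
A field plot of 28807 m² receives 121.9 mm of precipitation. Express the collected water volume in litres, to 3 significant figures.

3510000 litres

1 mm over 1 m² is 1 L, so volume = 121.9 × 28807 = 3511573.3 L ≈ 3510000 L.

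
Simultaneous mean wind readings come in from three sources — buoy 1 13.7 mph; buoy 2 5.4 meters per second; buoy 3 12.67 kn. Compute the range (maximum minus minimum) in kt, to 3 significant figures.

2.17 kt

buoy 1: 13.7 mph = 11.9050 kt.
buoy 2: 5.4 m/s = 10.4968 kt.
Spread: 12.6700 − 10.4968 = 2.17 kt.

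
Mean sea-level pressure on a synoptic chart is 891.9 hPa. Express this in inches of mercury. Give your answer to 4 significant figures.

1 hPa = 0.02953 inHg, so 891.9 × 0.02953 = 26.34 inHg.

26.34 inHg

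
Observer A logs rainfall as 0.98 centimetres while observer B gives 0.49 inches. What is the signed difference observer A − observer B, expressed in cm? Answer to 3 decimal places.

-0.265 cm

observer B: 0.49 in = 1.24460 cm.
Difference: 0.98000 − 1.24460 = -0.265 cm.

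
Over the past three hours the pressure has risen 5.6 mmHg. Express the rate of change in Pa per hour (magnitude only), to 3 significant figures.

249 Pa per hour

5.6 mmHg / 3 h × 133.322 Pa/mmHg = 249 Pa/h.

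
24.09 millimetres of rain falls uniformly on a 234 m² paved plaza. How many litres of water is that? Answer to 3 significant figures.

5640 litres

1 mm over 1 m² is 1 L, so volume = 24.09 × 234 = 5637.06 L ≈ 5640 L.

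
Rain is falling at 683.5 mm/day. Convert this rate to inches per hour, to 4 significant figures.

1.121 in/hour

683.5 mm/day × 0.0393701 in/mm × 0.0416667 day/hour = 1.121 in/hour.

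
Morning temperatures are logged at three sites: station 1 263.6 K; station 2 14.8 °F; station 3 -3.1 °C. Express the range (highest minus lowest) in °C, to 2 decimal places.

station 1: 263.6 K = -9.550 °C.
station 2: 14.8 °F = -9.556 °C.
Spread: (-3.100) − (-9.556) = 6.456 °C.

6.46 °C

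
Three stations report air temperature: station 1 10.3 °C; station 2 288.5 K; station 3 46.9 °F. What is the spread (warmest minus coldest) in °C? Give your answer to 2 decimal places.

7.07 °C

station 2: 288.5 K = 15.350 °C.
station 3: 46.9 °F = 8.278 °C.
Spread: 15.350 − 8.278 = 7.072 °C.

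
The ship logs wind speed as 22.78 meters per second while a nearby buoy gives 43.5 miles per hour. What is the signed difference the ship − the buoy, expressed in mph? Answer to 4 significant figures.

the ship: 22.78 m/s = 50.95741 mph.
Difference: 50.95741 − 43.50000 = 7.457 mph.

7.457 mph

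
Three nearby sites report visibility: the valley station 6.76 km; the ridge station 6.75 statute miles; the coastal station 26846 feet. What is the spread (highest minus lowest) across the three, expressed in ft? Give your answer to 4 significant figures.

13460 ft

the valley station: 6.76 km = 22178.48 ft.
the ridge station: 6.75 SM = 35640.00 ft.
Spread: 35640.00 − 22178.48 = 13460 ft.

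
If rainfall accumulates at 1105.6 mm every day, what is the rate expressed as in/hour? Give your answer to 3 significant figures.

1.81 in/hour

1105.6 mm/day × 0.0393701 in/mm × 0.0416667 day/hour = 1.81 in/hour.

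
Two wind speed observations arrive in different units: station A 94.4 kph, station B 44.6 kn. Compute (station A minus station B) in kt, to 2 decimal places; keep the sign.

station A: 94.4 km/h = 50.9719 kt.
Difference: 50.9719 − 44.6000 = 6.37 kt.

6.37 kt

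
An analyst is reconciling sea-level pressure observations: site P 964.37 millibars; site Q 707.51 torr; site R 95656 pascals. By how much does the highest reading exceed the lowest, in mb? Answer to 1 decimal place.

21.1 mb

site Q: 707.51 mmHg = 943.269 mb.
site R: 95656 Pa = 956.560 mb.
Spread: 964.370 − 943.269 = 21.1 mb.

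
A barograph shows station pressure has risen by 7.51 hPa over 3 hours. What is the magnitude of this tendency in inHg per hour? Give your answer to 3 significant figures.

7.51 hPa / 3 h × 0.02953 inHg/hPa = 0.0739 inHg/h.

0.0739 inHg per hour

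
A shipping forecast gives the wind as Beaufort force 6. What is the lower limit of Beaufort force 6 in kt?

22 kt

Beaufort 6 (strong breeze) spans 22–27 knots.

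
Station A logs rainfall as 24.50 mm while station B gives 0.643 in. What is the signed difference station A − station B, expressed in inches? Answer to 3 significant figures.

0.322 in

station A: 24.50 mm = 0.96457 in.
Difference: 0.96457 − 0.64300 = 0.322 in.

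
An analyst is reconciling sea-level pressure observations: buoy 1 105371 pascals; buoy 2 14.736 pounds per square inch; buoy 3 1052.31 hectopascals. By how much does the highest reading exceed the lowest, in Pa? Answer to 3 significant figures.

3770 Pa

buoy 2: 14.736 psi = 101601.14 Pa.
buoy 3: 1052.31 hPa = 105231.00 Pa.
Spread: 105371.00 − 101601.14 = 3770 Pa.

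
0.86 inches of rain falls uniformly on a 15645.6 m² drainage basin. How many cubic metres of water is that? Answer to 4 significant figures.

Depth: 0.86 in × 25.4 = 21.844 mm.
1 mm over 1 m² is 1 L, so volume = 21.844 × 15645.6 = 341762.49 L = 341.8 m³.

341.8 cubic metres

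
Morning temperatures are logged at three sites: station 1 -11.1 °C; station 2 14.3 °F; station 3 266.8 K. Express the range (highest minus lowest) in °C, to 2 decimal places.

4.75 °C

station 2: 14.3 °F = -9.833 °C.
station 3: 266.8 K = -6.350 °C.
Spread: (-6.350) − (-11.100) = 4.750 °C.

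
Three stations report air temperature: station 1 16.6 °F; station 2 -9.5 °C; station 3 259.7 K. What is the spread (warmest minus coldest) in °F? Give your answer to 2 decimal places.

station 1: 16.6 °F = -8.556 °C.
station 3: 259.7 K = -13.450 °C.
Spread: (-8.556) − (-13.450) = 4.894 °C = 8.81 °F.

8.81 °F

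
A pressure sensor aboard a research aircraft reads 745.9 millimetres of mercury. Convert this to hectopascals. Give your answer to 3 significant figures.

1 mmHg = 1.33322 hPa, so 745.9 × 1.33322 = 994 hPa.

994 hPa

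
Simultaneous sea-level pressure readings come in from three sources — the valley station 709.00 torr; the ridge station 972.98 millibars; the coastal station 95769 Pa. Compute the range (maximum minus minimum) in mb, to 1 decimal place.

27.7 mb

the valley station: 709.00 mmHg = 945.256 mb.
the coastal station: 95769 Pa = 957.690 mb.
Spread: 972.980 − 945.256 = 27.7 mb.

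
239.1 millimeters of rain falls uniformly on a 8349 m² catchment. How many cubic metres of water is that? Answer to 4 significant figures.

1 mm over 1 m² is 1 L, so volume = 239.1 × 8349 = 1996245.9 L = 1996 m³.

1996 cubic metres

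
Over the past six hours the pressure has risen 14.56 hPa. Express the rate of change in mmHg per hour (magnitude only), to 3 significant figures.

14.56 hPa / 6 h × 0.750062 mmHg/hPa = 1.82 mmHg/h.

1.82 mmHg per hour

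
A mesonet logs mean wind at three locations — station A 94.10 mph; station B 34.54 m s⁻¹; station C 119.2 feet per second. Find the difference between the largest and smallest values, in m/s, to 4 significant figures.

station A: 94.10 mph = 42.06646 m/s.
station C: 119.2 ft/s = 36.33216 m/s.
Spread: 42.06646 − 34.54000 = 7.526 m/s.

7.526 m/s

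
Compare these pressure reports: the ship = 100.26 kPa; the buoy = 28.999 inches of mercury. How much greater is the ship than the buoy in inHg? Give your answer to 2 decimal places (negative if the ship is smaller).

0.61 inHg

the ship: 100.26 kPa = 29.6068 inHg.
Difference: 29.6068 − 28.9990 = 0.61 inHg.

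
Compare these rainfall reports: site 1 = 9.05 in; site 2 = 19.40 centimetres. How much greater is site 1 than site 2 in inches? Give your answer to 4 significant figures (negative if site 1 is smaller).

site 2: 19.40 cm = 7.63780 in.
Difference: 9.05000 − 7.63780 = 1.412 in.

1.412 in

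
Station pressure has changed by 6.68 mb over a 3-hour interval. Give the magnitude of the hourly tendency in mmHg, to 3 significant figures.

1.67 mmHg per hour

6.68 mb / 3 h × 0.750062 mmHg/mb = 1.67 mmHg/h.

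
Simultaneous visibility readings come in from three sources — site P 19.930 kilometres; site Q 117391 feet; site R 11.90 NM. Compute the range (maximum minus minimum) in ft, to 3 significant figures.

52000 ft

site P: 19.930 km = 65387.14 ft.
site R: 11.90 nmi = 72305.77 ft.
Spread: 117391.00 − 65387.14 = 52000 ft.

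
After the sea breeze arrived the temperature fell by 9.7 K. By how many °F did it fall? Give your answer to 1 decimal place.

17.5 °F

A change of 1 °C equals a change of 1.8 °F: Δ°F = 9.7 × 1.8 = 17.5 °F.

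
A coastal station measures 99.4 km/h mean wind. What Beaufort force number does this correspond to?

Beaufort force 10

99.4 km/h = 27.6 m/s, which is Beaufort 10 (storm, 24.5–28.4 m/s).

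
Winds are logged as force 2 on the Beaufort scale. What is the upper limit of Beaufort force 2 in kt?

Beaufort 2 (light breeze) spans 4–6 knots.

6 kt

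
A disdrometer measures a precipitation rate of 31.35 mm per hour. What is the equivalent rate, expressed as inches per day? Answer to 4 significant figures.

31.35 mm/hour × 0.0393701 in/mm × 24 hour/day = 29.62 in/day.

29.62 in/day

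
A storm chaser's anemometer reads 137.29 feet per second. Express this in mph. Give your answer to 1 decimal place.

1 ft/s = 0.681818 mph, so 137.29 × 0.681818 = 93.6 mph.

93.6 mph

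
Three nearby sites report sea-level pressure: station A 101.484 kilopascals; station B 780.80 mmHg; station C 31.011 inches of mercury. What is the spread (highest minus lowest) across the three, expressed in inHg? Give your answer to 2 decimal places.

station A: 101.484 kPa = 29.9682 inHg.
station B: 780.80 mmHg = 30.7402 inHg.
Spread: 31.0110 − 29.9682 = 1.04 inHg.

1.04 inHg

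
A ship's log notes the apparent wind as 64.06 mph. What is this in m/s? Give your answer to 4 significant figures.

1 mph = 0.44704 m/s, so 64.06 × 0.44704 = 28.64 m/s.

28.64 m/s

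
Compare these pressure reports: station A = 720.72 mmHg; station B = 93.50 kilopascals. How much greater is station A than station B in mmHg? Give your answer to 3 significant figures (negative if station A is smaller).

19.4 mmHg

station B: 93.50 kPa = 701.308 mmHg.
Difference: 720.720 − 701.308 = 19.4 mmHg.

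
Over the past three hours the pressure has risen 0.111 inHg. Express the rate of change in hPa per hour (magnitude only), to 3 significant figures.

0.111 inHg / 3 h × 33.8639 hPa/inHg = 1.25 hPa/h.

1.25 hPa per hour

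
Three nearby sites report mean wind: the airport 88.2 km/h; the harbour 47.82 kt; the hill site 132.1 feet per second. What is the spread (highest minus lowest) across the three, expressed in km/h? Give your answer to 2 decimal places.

56.75 km/h

the harbour: 47.82 kt = 88.5626 km/h.
the hill site: 132.1 ft/s = 144.9507 km/h.
Spread: 144.9507 − 88.2000 = 56.75 km/h.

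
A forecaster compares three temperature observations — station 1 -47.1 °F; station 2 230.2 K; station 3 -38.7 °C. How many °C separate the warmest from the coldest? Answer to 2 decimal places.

station 1: -47.1 °F = -43.944 °C.
station 2: 230.2 K = -42.950 °C.
Spread: (-38.700) − (-43.944) = 5.244 °C.

5.24 °C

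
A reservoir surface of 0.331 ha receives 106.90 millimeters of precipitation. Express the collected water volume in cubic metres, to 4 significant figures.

Area: 0.331 ha = 3310 m².
1 mm over 1 m² is 1 L, so volume = 106.9 × 3310 = 353839 L = 353.8 m³.

353.8 cubic metres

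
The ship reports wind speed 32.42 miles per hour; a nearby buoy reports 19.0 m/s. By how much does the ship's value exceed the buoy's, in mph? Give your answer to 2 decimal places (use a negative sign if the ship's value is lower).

-10.08 mph

the buoy: 19.0 m/s = 42.5018 mph.
Difference: 32.4200 − 42.5018 = -10.08 mph.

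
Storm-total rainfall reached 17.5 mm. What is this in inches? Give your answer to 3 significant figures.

1 mm = 0.0393701 in, so 17.5 × 0.0393701 = 0.689 in.

0.689 in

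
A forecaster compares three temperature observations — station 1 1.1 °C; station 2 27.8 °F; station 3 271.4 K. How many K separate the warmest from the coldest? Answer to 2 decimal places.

station 2: 27.8 °F = -2.333 °C.
station 3: 271.4 K = -1.750 °C.
Spread: 1.100 − (-2.333) = 3.433 °C.

3.43 K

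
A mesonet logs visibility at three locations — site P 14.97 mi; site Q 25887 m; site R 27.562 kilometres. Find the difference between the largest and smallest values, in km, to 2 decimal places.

site P: 14.97 SM = 24.0919 km.
site Q: 25887 m = 25.8870 km.
Spread: 27.5620 − 24.0919 = 3.47 km.

3.47 km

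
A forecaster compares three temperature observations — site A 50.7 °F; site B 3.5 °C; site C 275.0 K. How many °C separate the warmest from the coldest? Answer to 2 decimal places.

site A: 50.7 °F = 10.389 °C.
site C: 275.0 K = 1.850 °C.
Spread: 10.389 − 1.850 = 8.539 °C.

8.54 °C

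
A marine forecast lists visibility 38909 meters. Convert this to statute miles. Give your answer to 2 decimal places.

24.18 SM

1 m = 0.000621371 SM, so 38909 × 0.000621371 = 24.18 SM.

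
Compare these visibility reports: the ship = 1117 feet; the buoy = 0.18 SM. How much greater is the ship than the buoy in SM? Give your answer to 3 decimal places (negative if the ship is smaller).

the ship: 1117 ft = 0.21155 SM.
Difference: 0.21155 − 0.18000 = 0.032 SM.

0.032 SM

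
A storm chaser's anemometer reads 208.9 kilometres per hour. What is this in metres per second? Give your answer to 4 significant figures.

1 km/h = 0.277778 m/s, so 208.9 × 0.277778 = 58.03 m/s.

58.03 m/s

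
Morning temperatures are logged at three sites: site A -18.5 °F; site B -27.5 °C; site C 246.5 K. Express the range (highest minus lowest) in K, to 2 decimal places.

1.41 K

site A: -18.5 °F = -28.056 °C.
site C: 246.5 K = -26.650 °C.
Spread: (-26.650) − (-28.056) = 1.406 °C.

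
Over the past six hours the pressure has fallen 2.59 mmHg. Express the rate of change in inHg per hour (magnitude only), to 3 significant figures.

2.59 mmHg / 6 h × 0.0393701 inHg/mmHg = 0.0170 inHg/h.

0.0170 inHg per hour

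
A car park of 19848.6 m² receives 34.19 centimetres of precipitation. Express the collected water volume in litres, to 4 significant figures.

6786000 litres

Depth: 34.19 cm × 10 = 341.9 mm.
1 mm over 1 m² is 1 L, so volume = 341.9 × 19848.6 = 6786236.3 L ≈ 6786000 L.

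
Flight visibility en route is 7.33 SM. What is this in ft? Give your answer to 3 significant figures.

1 SM = 5280 ft, so 7.33 × 5280 = 38700 ft.

38700 ft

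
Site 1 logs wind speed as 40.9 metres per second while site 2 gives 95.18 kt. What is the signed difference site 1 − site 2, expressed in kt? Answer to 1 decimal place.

site 1: 40.9 m/s = 79.503 kt.
Difference: 79.503 − 95.180 = -15.7 kt.

-15.7 kt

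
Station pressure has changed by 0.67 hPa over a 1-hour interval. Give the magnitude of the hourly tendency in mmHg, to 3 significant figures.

0.67 hPa / 1 h × 0.750062 mmHg/hPa = 0.503 mmHg/h.

0.503 mmHg per hour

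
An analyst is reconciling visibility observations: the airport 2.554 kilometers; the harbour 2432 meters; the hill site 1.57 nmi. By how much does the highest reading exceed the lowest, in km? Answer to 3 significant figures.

the harbour: 2432 m = 2.43200 km.
the hill site: 1.57 nmi = 2.90764 km.
Spread: 2.90764 − 2.43200 = 0.476 km.

0.476 km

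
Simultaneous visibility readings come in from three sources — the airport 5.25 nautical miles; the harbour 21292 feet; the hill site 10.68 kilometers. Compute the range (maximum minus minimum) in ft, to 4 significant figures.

the airport: 5.25 nmi = 31899.61 ft.
the hill site: 10.68 km = 35039.37 ft.
Spread: 35039.37 − 21292.00 = 13750 ft.

13750 ft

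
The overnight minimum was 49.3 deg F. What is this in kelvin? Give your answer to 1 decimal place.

First to °C: 9.61 °C.
Then to K: 282.8 K.

282.8 K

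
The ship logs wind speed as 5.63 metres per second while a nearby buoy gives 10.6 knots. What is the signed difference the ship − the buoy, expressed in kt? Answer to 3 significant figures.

0.344 kt

the ship: 5.63 m/s = 10.94384 kt.
Difference: 10.94384 − 10.60000 = 0.344 kt.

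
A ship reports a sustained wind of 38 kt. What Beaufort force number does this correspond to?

Beaufort force 8

38 kt lies in the Beaufort 8 band (gale, 34–40 kt).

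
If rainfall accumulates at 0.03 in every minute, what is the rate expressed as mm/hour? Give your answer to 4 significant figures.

0.03 in/minute × 25.4 mm/in × 60 minute/hour = 45.72 mm/hour.

45.72 mm/hour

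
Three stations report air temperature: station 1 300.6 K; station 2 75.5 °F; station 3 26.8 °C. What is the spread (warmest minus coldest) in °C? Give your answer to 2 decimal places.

station 1: 300.6 K = 27.450 °C.
station 2: 75.5 °F = 24.167 °C.
Spread: 27.450 − 24.167 = 3.283 °C.

3.28 °C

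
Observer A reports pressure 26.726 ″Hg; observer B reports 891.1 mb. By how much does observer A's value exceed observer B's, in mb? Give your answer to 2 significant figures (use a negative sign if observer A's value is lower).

observer A: 26.726 inHg = 905.05 mb.
Difference: 905.05 − 891.10 = 14 mb.

14 mb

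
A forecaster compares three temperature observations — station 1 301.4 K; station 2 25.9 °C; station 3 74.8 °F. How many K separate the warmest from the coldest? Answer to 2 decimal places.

station 1: 301.4 K = 28.250 °C.
station 3: 74.8 °F = 23.778 °C.
Spread: 28.250 − 23.778 = 4.472 °C.

4.47 K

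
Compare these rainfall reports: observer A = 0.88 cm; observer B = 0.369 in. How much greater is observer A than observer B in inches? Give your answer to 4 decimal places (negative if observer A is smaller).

-0.0225 in

observer A: 0.88 cm = 0.346457 in.
Difference: 0.346457 − 0.369000 = -0.0225 in.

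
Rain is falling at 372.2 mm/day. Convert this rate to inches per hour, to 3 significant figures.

0.611 in/hour

372.2 mm/day × 0.0393701 in/mm × 0.0416667 day/hour = 0.611 in/hour.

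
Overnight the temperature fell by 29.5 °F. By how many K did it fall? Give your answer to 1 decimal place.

A change of 1 °C equals a change of 1.8 °F: ΔK = 29.5 × 0.5556 = 16.4 K.

16.4 K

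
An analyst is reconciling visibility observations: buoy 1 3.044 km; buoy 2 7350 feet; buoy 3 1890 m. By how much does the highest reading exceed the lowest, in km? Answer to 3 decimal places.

buoy 2: 7350 ft = 2.24028 km.
buoy 3: 1890 m = 1.89000 km.
Spread: 3.04400 − 1.89000 = 1.154 km.

1.154 km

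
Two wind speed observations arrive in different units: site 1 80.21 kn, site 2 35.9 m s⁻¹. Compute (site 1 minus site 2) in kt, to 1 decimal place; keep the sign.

10.4 kt

site 2: 35.9 m/s = 69.784 kt.
Difference: 80.210 − 69.784 = 10.4 kt.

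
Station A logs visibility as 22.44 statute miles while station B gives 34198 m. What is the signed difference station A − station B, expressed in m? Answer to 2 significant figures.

1900 m

station A: 22.44 SM = 36113.68 m.
Difference: 36113.68 − 34198.00 = 1900 m.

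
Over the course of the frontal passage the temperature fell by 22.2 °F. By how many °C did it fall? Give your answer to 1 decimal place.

For a temperature change the 32° offset cancels: Δ°C = 22.2 × 0.5556 = 12.3 °C.

12.3 °C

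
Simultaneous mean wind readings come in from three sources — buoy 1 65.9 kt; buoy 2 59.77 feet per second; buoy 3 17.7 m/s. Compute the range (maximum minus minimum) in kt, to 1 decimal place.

31.5 kt

buoy 2: 59.77 ft/s = 35.413 kt.
buoy 3: 17.7 m/s = 34.406 kt.
Spread: 65.900 − 34.406 = 31.5 kt.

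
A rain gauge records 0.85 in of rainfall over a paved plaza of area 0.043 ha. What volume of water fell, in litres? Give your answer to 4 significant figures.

9284 litres

Depth: 0.85 in × 25.4 = 21.59 mm.
Area: 0.043 ha = 430 m².
1 mm over 1 m² is 1 L, so volume = 21.59 × 430 = 9283.7 L ≈ 9284 L.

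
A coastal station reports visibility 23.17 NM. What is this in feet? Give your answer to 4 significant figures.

140800 ft

1 nmi = 6076.12 ft, so 23.17 × 6076.12 = 140800 ft.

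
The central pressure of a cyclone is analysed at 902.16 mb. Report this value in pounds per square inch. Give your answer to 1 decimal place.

1 mb = 0.0145038 psi, so 902.16 × 0.0145038 = 13.1 psi.

13.1 psi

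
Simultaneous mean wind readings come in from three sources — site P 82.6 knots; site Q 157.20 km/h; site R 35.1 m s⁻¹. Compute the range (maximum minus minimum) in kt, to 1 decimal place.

site Q: 157.20 km/h = 84.881 kt.
site R: 35.1 m/s = 68.229 kt.
Spread: 84.881 − 68.229 = 16.7 kt.

16.7 kt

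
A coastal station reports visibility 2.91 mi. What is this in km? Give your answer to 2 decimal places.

4.68 km

1 SM = 1.60934 km, so 2.91 × 1.60934 = 4.68 km.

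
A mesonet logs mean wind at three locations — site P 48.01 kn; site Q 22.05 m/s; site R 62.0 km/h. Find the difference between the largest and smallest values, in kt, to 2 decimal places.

14.53 kt

site Q: 22.05 m/s = 42.8618 kt.
site R: 62.0 km/h = 33.4773 kt.
Spread: 48.0100 − 33.4773 = 14.53 kt.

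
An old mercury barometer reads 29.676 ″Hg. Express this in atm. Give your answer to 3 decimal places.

0.992 atm

1 inHg = 0.0334211 atm, so 29.676 × 0.0334211 = 0.992 atm.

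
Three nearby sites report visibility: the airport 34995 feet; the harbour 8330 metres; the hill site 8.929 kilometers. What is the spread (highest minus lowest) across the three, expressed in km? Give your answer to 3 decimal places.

2.336 km

the airport: 34995 ft = 10.66648 km.
the harbour: 8330 m = 8.33000 km.
Spread: 10.66648 − 8.33000 = 2.336 km.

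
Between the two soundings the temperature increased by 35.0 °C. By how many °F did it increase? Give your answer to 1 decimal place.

For a temperature change the 32° offset cancels: Δ°F = 35.0 × 1.8 = 63.0 °F.

63.0 °F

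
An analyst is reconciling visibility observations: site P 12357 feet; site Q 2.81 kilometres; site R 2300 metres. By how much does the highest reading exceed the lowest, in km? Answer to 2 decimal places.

site P: 12357 ft = 3.7664 km.
site R: 2300 m = 2.3000 km.
Spread: 3.7664 − 2.3000 = 1.47 km.

1.47 km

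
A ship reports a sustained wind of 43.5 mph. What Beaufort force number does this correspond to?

Beaufort force 8

43.5 mph = 19.4 m/s, which is Beaufort 8 (gale, 17.2–20.7 m/s).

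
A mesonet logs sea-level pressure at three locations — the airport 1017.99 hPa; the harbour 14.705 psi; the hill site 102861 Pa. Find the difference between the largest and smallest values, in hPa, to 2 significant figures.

the harbour: 14.705 psi = 1013.87 hPa.
the hill site: 102861 Pa = 1028.61 hPa.
Spread: 1028.61 − 1013.87 = 15 hPa.

15 hPa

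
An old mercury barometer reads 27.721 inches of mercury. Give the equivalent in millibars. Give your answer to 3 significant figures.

1 inHg = 33.8639 mb, so 27.721 × 33.8639 = 939 mb.

939 mb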